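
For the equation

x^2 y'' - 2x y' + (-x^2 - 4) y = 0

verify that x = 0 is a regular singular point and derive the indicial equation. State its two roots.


Divide by x^2 to reach normal form y'' + P_1(x) y' + P_2(x) y = 0 with P_1(x) = -2/x and P_2(x) = -1 - 4/x^2.
x = 0 is a singular point because the y'-coefficient -2/x has a pole at x = 0 and the y-coefficient -1 - 4/x^2 has a pole at x = 0.
It is a regular singular point because x P_1(x) = p(x) = -2 and x^2 P_2(x) = q(x) = -x^2 - 4 are polynomials, hence analytic at x = 0.
p(0) = -2,  q(0) = -4.
Indicial equation: r(r-1) + p(0) r + q(0) = 0, i.e. r^2 + (p(0) - 1) r + q(0) = 0, i.e. r^2 - 3 r - 4 = 0.
Discriminant: (-3)^2 - 4(-4) = 25, so r = (3 ± 5)/2.
Solving: r_1 = 4, r_2 = -1.

indicial: r^2 - 3 r - 4 = 0; roots r_1 = 4, r_2 = -1


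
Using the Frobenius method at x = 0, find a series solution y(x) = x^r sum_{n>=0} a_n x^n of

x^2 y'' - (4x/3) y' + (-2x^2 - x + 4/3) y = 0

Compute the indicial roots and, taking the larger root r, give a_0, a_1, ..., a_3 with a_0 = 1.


Write in Frobenius form y'' + (p(x)/x) y' + (q(x)/x^2) y = 0:
  p(x) = -4/3,  q(x) = -2x^2 - x + 4/3.
Indicial equation: r(r-1) + (-4/3) r + (4/3) = 0 -> roots r_1 = 4/3, r_2 = 1.
Take r = r_1 = 4/3. Let y(x) = x^r sum_{n>=0} a_n x^n with a_0 = 1.
Substitute y = x^r sum a_n x^n and match x^{r+n}. The recurrence is
  D(n) a_n - 1 a_{n-1} - 2 a_{n-2} = 0,  where D(n) = (r+n)(r+n-1) + (-4/3)(r+n) + (4/3).
  a_n = [1 a_{n-1} + 2 a_{n-2}] / D(n).
Since the indicial polynomial factors as (r - r_1)(r - r_2), D(n) = (r_1 + n - r_1)(r_1 + n - r_2) = n(n + 1/3).
Evaluating step by step (a_0 = 1):
  n = 1: D(1) = 1(1 + 1/3) = 4/3; numerator = 1(1) = 1; a_1 = (1)/(4/3) = 3/4
  n = 2: D(2) = 2(2 + 1/3) = 14/3; numerator = 1(3/4) + 2(1) = 11/4; a_2 = (11/4)/(14/3) = 33/56
  n = 3: D(3) = 3(3 + 1/3) = 10; numerator = 1(33/56) + 2(3/4) = 117/56; a_3 = (117/56)/(10) = 117/560

r = 4/3; a_0 = 1; a_1 = 3/4; a_2 = 33/56; a_3 = 117/560


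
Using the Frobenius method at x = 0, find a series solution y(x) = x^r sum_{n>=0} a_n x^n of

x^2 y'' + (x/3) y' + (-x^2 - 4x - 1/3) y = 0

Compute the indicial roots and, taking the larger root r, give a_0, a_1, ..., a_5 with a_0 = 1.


Write in Frobenius form y'' + (p(x)/x) y' + (q(x)/x^2) y = 0:
  p(x) = 1/3,  q(x) = -x^2 - 4x - 1/3.
Indicial equation: r(r-1) + (1/3) r + (-1/3) = 0 -> roots r_1 = 1, r_2 = -1/3.
Take r = r_1 = 1. Let y(x) = x^r sum_{n>=0} a_n x^n with a_0 = 1.
Substitute y = x^r sum a_n x^n and match x^{r+n}. The recurrence is
  D(n) a_n - 4 a_{n-1} - 1 a_{n-2} = 0,  where D(n) = (r+n)(r+n-1) + (1/3)(r+n) + (-1/3).
  a_n = [4 a_{n-1} + 1 a_{n-2}] / D(n).
Since the indicial polynomial factors as (r - r_1)(r - r_2), D(n) = (r_1 + n - r_1)(r_1 + n - r_2) = n(n + 4/3).
Evaluating step by step (a_0 = 1):
  n = 1: D(1) = 1(1 + 4/3) = 7/3; numerator = 4(1) = 4; a_1 = (4)/(7/3) = 12/7
  n = 2: D(2) = 2(2 + 4/3) = 20/3; numerator = 4(12/7) + 1(1) = 55/7; a_2 = (55/7)/(20/3) = 33/28
  n = 3: D(3) = 3(3 + 4/3) = 13; numerator = 4(33/28) + 1(12/7) = 45/7; a_3 = (45/7)/(13) = 45/91
  n = 4: D(4) = 4(4 + 4/3) = 64/3; numerator = 4(45/91) + 1(33/28) = 1149/364; a_4 = (1149/364)/(64/3) = 3447/23296
  n = 5: D(5) = 5(5 + 4/3) = 95/3; numerator = 4(3447/23296) + 1(45/91) = 6327/5824; a_5 = (6327/5824)/(95/3) = 999/29120

r = 1; a_0 = 1; a_1 = 12/7; a_2 = 33/28; a_3 = 45/91; a_4 = 3447/23296; a_5 = 999/29120


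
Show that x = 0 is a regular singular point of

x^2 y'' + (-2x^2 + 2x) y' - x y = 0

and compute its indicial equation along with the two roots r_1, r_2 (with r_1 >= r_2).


Divide by x^2 to reach normal form y'' + P_1(x) y' + P_2(x) y = 0 with P_1(x) = -2 + 2/x and P_2(x) = -1/x.
x = 0 is a singular point because the y'-coefficient -2 + 2/x has a pole at x = 0 and the y-coefficient -1/x has a pole at x = 0.
It is a regular singular point because x P_1(x) = p(x) = 2 - 2x and x^2 P_2(x) = q(x) = -x are polynomials, hence analytic at x = 0.
p(0) = 2,  q(0) = 0.
Indicial equation: r(r-1) + p(0) r + q(0) = 0, i.e. r^2 + (p(0) - 1) r + q(0) = 0, i.e. r^2 + 1 r = 0.
Discriminant: (1)^2 - 4(0) = 1, so r = (-1 ± 1)/2.
Solving: r_1 = 0, r_2 = -1.

indicial: r^2 + 1 r = 0; roots r_1 = 0, r_2 = -1


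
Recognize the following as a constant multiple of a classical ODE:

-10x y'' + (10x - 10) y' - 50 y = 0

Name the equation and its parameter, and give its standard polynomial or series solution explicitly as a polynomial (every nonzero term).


All three coefficients share the factor -10; dividing through by -10 gives  x y'' + (1 - x) y' + 5 y = 0.
This matches the Laguerre equation x y'' + (1 - x) y' + n y = 0 with n = 5; the polynomial solution is L_5(x).
With y = sum_k a_k x^k, matching x^k gives (k+1)k a_{k+1} + (k+1) a_{k+1} - k a_k + n a_k = 0, i.e. (k+1)^2 a_{k+1} = (k - n) a_k = (k - 5) a_k. The right side vanishes at k = 5, so the series terminates at degree 5.
Standard normalization L_n(0) = 1 gives a_0 = 1. Work upward with a_{k+1} = (k - 5) a_k / (k+1)^2:
  a_1 = (0 - 5)(1) / 1^2 = -5/1 = -5
  a_2 = (1 - 5)(-5) / 2^2 = 20/4 = 5
  a_3 = (2 - 5)(5) / 3^2 = -15/9 = -5/3
  a_4 = (3 - 5)(-5/3) / 4^2 = (10/3)/16 = 5/24
  a_5 = (4 - 5)(5/24) / 5^2 = (-5/24)/25 = -1/120
Hence L_5(x) = -x^5/120 + 5 x^4/24 - 5 x^3/3 + 5 x^2 - 5 x + 1.

L_5(x); series = -x^5/120 + 5 x^4/24 - 5 x^3/3 + 5 x^2 - 5 x + 1


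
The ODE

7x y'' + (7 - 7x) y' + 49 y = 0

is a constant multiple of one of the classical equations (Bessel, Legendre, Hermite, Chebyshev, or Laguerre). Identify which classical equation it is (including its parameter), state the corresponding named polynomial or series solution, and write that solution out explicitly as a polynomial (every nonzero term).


All three coefficients share the factor 7; dividing through by 7 gives  x y'' + (1 - x) y' + 7 y = 0.
This matches the Laguerre equation x y'' + (1 - x) y' + n y = 0 with n = 7; the polynomial solution is L_7(x).
With y = sum_k a_k x^k, matching x^k gives (k+1)k a_{k+1} + (k+1) a_{k+1} - k a_k + n a_k = 0, i.e. (k+1)^2 a_{k+1} = (k - n) a_k = (k - 7) a_k. The right side vanishes at k = 7, so the series terminates at degree 7.
Standard normalization L_n(0) = 1 gives a_0 = 1. Work upward with a_{k+1} = (k - 7) a_k / (k+1)^2:
  a_1 = (0 - 7)(1) / 1^2 = -7/1 = -7
  a_2 = (1 - 7)(-7) / 2^2 = 42/4 = 21/2
  a_3 = (2 - 7)(21/2) / 3^2 = (-105/2)/9 = -35/6
  a_4 = (3 - 7)(-35/6) / 4^2 = (70/3)/16 = 35/24
  a_5 = (4 - 7)(35/24) / 5^2 = (-35/8)/25 = -7/40
  a_6 = (5 - 7)(-7/40) / 6^2 = (7/20)/36 = 7/720
  a_7 = (6 - 7)(7/720) / 7^2 = (-7/720)/49 = -1/5040
Hence L_7(x) = -x^7/5040 + 7 x^6/720 - 7 x^5/40 + 35 x^4/24 - 35 x^3/6 + 21 x^2/2 - 7 x + 1.

L_7(x); series = -x^7/5040 + 7 x^6/720 - 7 x^5/40 + 35 x^4/24 - 35 x^3/6 + 21 x^2/2 - 7 x + 1


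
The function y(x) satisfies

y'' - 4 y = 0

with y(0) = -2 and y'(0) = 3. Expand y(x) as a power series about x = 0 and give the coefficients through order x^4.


Ansatz: y(x) = sum_{n>=0} a_n x^n, so y'(x) = sum_{n>=1} n a_n x^(n-1) and y''(x) = sum_{n>=2} n(n-1) a_n x^(n-2).
Substitute into P(x) y'' + Q(x) y' + R(x) y = 0 with P(x) = 1, Q(x) = 0, R(x) = -4, and match powers of x.
Initial conditions: a_0 = -2, a_1 = 3.
Setting the coefficient of each power of x to zero and solving order by order (substituting the coefficients already found):
  x^0: 2 a_2 - 4 a_0 = 0  ->  2 a_2 = 4 a_0 = -8  ->  a_2 = -4
  x^1: 6 a_3 - 4 a_1 = 0  ->  6 a_3 = 4 a_1 = 12  ->  a_3 = 2
  x^2: 12 a_4 - 4 a_2 = 0  ->  12 a_4 = 4 a_2 = -16  ->  a_4 = -4/3
Truncated series: y(x) = -2 + 3 x - 4 x^2 + 2 x^3 - (4/3) x^4 + O(x^5).

a_0 = -2; a_1 = 3; a_2 = -4; a_3 = 2; a_4 = -4/3


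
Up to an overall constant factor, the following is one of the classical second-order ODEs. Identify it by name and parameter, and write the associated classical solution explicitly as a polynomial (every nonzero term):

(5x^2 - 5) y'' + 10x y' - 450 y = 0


All three coefficients share the factor -5; dividing through by -5 gives  (1 - x^2) y'' - 2x y' + 90 y = 0.
This matches the Legendre equation (1 - x^2) y'' - 2x y' + n(n+1) y = 0 (note the -2x y' term) with n(n+1) = 90, so n = 9; the polynomial solution is P_9(x).
With y = sum_k a_k x^k, matching x^k gives (k+2)(k+1) a_{k+2} = [k(k+1) - n(n+1)] a_k = (k - 9)(k + 10) a_k. The right side vanishes at k = 9, so the series with the parity of 9 terminates at degree 9.
Standard normalization (P_n(1) = 1): leading coefficient (2n)!/(2^n (n!)^2) = 6402373705728000/(512*131681894400) = 12155/128, so a_9 = 12155/128. Work downward with a_k = (k+1)(k+2) a_{k+2} / ((k - 9)(k + 10)):
  a_7 = (8)(9)(12155/128) / ((7 - 9)(7 + 10)) = (109395/16)/(-34) = -6435/32
  a_5 = (6)(7)(-6435/32) / ((5 - 9)(5 + 10)) = (-135135/16)/(-60) = 9009/64
  a_3 = (4)(5)(9009/64) / ((3 - 9)(3 + 10)) = (45045/16)/(-78) = -1155/32
  a_1 = (2)(3)(-1155/32) / ((1 - 9)(1 + 10)) = (-3465/16)/(-88) = 315/128
Hence P_9(x) = 12155 x^9/128 - 6435 x^7/32 + 9009 x^5/64 - 1155 x^3/32 + 315 x/128.

P_9(x); series = 12155 x^9/128 - 6435 x^7/32 + 9009 x^5/64 - 1155 x^3/32 + 315 x/128


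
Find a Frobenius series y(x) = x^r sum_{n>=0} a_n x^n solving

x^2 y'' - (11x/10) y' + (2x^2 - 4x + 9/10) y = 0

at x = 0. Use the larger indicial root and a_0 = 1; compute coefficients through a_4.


Write in Frobenius form y'' + (p(x)/x) y' + (q(x)/x^2) y = 0:
  p(x) = -11/10,  q(x) = 2x^2 - 4x + 9/10.
Indicial equation: r(r-1) + (-11/10) r + (9/10) = 0 -> roots r_1 = 3/2, r_2 = 3/5.
Take r = r_1 = 3/2. Let y(x) = x^r sum_{n>=0} a_n x^n with a_0 = 1.
Substitute y = x^r sum a_n x^n and match x^{r+n}. The recurrence is
  D(n) a_n - 4 a_{n-1} + 2 a_{n-2} = 0,  where D(n) = (r+n)(r+n-1) + (-11/10)(r+n) + (9/10).
  a_n = [4 a_{n-1} - 2 a_{n-2}] / D(n).
Since the indicial polynomial factors as (r - r_1)(r - r_2), D(n) = (r_1 + n - r_1)(r_1 + n - r_2) = n(n + 9/10).
Evaluating step by step (a_0 = 1):
  n = 1: D(1) = 1(1 + 9/10) = 19/10; numerator = 4(1) = 4; a_1 = (4)/(19/10) = 40/19
  n = 2: D(2) = 2(2 + 9/10) = 29/5; numerator = 4(40/19) - 2(1) = 122/19; a_2 = (122/19)/(29/5) = 610/551
  n = 3: D(3) = 3(3 + 9/10) = 117/10; numerator = 4(610/551) - 2(40/19) = 120/551; a_3 = (120/551)/(117/10) = 400/21489
  n = 4: D(4) = 4(4 + 9/10) = 98/5; numerator = 4(400/21489) - 2(610/551) = -2420/1131; a_4 = (-2420/1131)/(98/5) = -6050/55419

r = 3/2; a_0 = 1; a_1 = 40/19; a_2 = 610/551; a_3 = 400/21489; a_4 = -6050/55419


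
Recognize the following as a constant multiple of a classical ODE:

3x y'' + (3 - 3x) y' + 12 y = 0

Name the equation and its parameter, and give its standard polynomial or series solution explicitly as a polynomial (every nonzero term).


All three coefficients share the factor 3; dividing through by 3 gives  x y'' + (1 - x) y' + 4 y = 0.
This matches the Laguerre equation x y'' + (1 - x) y' + n y = 0 with n = 4; the polynomial solution is L_4(x).
With y = sum_k a_k x^k, matching x^k gives (k+1)k a_{k+1} + (k+1) a_{k+1} - k a_k + n a_k = 0, i.e. (k+1)^2 a_{k+1} = (k - n) a_k = (k - 4) a_k. The right side vanishes at k = 4, so the series terminates at degree 4.
Standard normalization L_n(0) = 1 gives a_0 = 1. Work upward with a_{k+1} = (k - 4) a_k / (k+1)^2:
  a_1 = (0 - 4)(1) / 1^2 = -4/1 = -4
  a_2 = (1 - 4)(-4) / 2^2 = 12/4 = 3
  a_3 = (2 - 4)(3) / 3^2 = -6/9 = -2/3
  a_4 = (3 - 4)(-2/3) / 4^2 = (2/3)/16 = 1/24
Hence L_4(x) = x^4/24 - 2 x^3/3 + 3 x^2 - 4 x + 1.

L_4(x); series = x^4/24 - 2 x^3/3 + 3 x^2 - 4 x + 1


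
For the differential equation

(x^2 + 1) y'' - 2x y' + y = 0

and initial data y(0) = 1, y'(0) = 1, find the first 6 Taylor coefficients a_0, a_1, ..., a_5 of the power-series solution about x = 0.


Ansatz: y(x) = sum_{n>=0} a_n x^n, so y'(x) = sum_{n>=1} n a_n x^(n-1) and y''(x) = sum_{n>=2} n(n-1) a_n x^(n-2).
Substitute into P(x) y'' + Q(x) y' + R(x) y = 0 with P(x) = x^2 + 1, Q(x) = -2x, R(x) = 1, and match powers of x.
Initial conditions: a_0 = 1, a_1 = 1.
Setting the coefficient of each power of x to zero and solving order by order (substituting the coefficients already found):
  x^0: 2 a_2 + a_0 = 0  ->  2 a_2 = -a_0 = -1  ->  a_2 = -1/2
  x^1: 6 a_3 - a_1 = 0  ->  6 a_3 = a_1 = 1  ->  a_3 = 1/6
  x^2: 12 a_4 - a_2 = 0  ->  12 a_4 = a_2 = -1/2  ->  a_4 = -1/24
  x^3: 20 a_5 + a_3 = 0  ->  20 a_5 = -a_3 = -1/6  ->  a_5 = -1/120
Truncated series: y(x) = 1 + x - (1/2) x^2 + (1/6) x^3 - (1/24) x^4 - (1/120) x^5 + O(x^6).

a_0 = 1; a_1 = 1; a_2 = -1/2; a_3 = 1/6; a_4 = -1/24; a_5 = -1/120


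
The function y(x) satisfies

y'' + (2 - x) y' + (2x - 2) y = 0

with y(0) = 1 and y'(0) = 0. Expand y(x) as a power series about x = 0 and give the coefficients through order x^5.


Ansatz: y(x) = sum_{n>=0} a_n x^n, so y'(x) = sum_{n>=1} n a_n x^(n-1) and y''(x) = sum_{n>=2} n(n-1) a_n x^(n-2).
Substitute into P(x) y'' + Q(x) y' + R(x) y = 0 with P(x) = 1, Q(x) = 2 - x, R(x) = 2x - 2, and match powers of x.
Initial conditions: a_0 = 1, a_1 = 0.
Setting the coefficient of each power of x to zero and solving order by order (substituting the coefficients already found):
  x^0: 2 a_2 + 2 a_1 - 2 a_0 = 0  ->  2 a_2 = -2 a_1 + 2 a_0 = 2  ->  a_2 = 1
  x^1: 6 a_3 + 4 a_2 - 3 a_1 + 2 a_0 = 0  ->  6 a_3 = -4 a_2 + 3 a_1 - 2 a_0 = -6  ->  a_3 = -1
  x^2: 12 a_4 + 6 a_3 - 4 a_2 + 2 a_1 = 0  ->  12 a_4 = -6 a_3 + 4 a_2 - 2 a_1 = 10  ->  a_4 = 5/6
  x^3: 20 a_5 + 8 a_4 - 5 a_3 + 2 a_2 = 0  ->  20 a_5 = -8 a_4 + 5 a_3 - 2 a_2 = -41/3  ->  a_5 = -41/60
Truncated series: y(x) = 1 + x^2 - x^3 + (5/6) x^4 - (41/60) x^5 + O(x^6).

a_0 = 1; a_1 = 0; a_2 = 1; a_3 = -1; a_4 = 5/6; a_5 = -41/60


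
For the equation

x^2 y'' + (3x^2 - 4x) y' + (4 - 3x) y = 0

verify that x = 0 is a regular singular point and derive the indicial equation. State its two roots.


Divide by x^2 to reach normal form y'' + P_1(x) y' + P_2(x) y = 0 with P_1(x) = 3 - 4/x and P_2(x) = -3/x + 4/x^2.
x = 0 is a singular point because the y'-coefficient 3 - 4/x has a pole at x = 0 and the y-coefficient -3/x + 4/x^2 has a pole at x = 0.
It is a regular singular point because x P_1(x) = p(x) = 3x - 4 and x^2 P_2(x) = q(x) = 4 - 3x are polynomials, hence analytic at x = 0.
p(0) = -4,  q(0) = 4.
Indicial equation: r(r-1) + p(0) r + q(0) = 0, i.e. r^2 + (p(0) - 1) r + q(0) = 0, i.e. r^2 - 5 r + 4 = 0.
Discriminant: (-5)^2 - 4(4) = 9, so r = (5 ± 3)/2.
Solving: r_1 = 4, r_2 = 1.

indicial: r^2 - 5 r + 4 = 0; roots r_1 = 4, r_2 = 1


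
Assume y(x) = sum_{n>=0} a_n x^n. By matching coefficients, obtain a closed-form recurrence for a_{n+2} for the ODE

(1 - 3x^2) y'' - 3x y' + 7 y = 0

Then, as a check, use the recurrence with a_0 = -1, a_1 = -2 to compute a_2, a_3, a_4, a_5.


Substitute y = sum_n a_n x^n.
(1 - 3 x^2) y'' contributes (n+2)(n+1) a_{n+2} - 3 n(n-1) a_n at x^n.
-3 x y'(x) contributes -3 n a_n at x^n.
7 y(x) contributes 7 a_n at x^n.
Matching x^n: (n+2)(n+1) a_{n+2} + (-3 n(n-1) - 3 n + 7) a_n = 0.
Thus a_{n+2} = (3 n(n-1) + 3 n - 7) / ((n+1)(n+2)) * a_n.

Check with a_0 = -1, a_1 = -2 (apply the recurrence for n = 0, 1, 2, 3): a_0 = -1, a_1 = -2, a_2 = 7/2, a_3 = 4/3, a_4 = 35/24, a_5 = 4/3.

a_(n+2) = (3 n(n-1) + 3 n - 7) / ((n+1)(n+2)) * a_n; check: a_0 = -1, a_1 = -2, a_2 = 7/2, a_3 = 4/3, a_4 = 35/24, a_5 = 4/3


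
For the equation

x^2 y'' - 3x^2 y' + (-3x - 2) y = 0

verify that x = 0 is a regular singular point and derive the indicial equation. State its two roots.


Divide by x^2 to reach normal form y'' + P_1(x) y' + P_2(x) y = 0 with P_1(x) = -3 and P_2(x) = -3/x - 2/x^2.
x = 0 is a singular point because the y-coefficient -3/x - 2/x^2 has a pole at x = 0.
It is a regular singular point because x P_1(x) = p(x) = -3x and x^2 P_2(x) = q(x) = -3x - 2 are polynomials, hence analytic at x = 0.
p(0) = 0,  q(0) = -2.
Indicial equation: r(r-1) + p(0) r + q(0) = 0, i.e. r^2 + (p(0) - 1) r + q(0) = 0, i.e. r^2 - 1 r - 2 = 0.
Discriminant: (-1)^2 - 4(-2) = 9, so r = (1 ± 3)/2.
Solving: r_1 = 2, r_2 = -1.

indicial: r^2 - 1 r - 2 = 0; roots r_1 = 2, r_2 = -1


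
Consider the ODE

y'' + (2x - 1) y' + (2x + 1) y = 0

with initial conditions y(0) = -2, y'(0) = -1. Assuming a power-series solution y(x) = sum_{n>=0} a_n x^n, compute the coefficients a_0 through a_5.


Ansatz: y(x) = sum_{n>=0} a_n x^n, so y'(x) = sum_{n>=1} n a_n x^(n-1) and y''(x) = sum_{n>=2} n(n-1) a_n x^(n-2).
Substitute into P(x) y'' + Q(x) y' + R(x) y = 0 with P(x) = 1, Q(x) = 2x - 1, R(x) = 2x + 1, and match powers of x.
Initial conditions: a_0 = -2, a_1 = -1.
Setting the coefficient of each power of x to zero and solving order by order (substituting the coefficients already found):
  x^0: 2 a_2 - a_1 + a_0 = 0  ->  2 a_2 = a_1 - a_0 = 1  ->  a_2 = 1/2
  x^1: 6 a_3 - 2 a_2 + 3 a_1 + 2 a_0 = 0  ->  6 a_3 = 2 a_2 - 3 a_1 - 2 a_0 = 8  ->  a_3 = 4/3
  x^2: 12 a_4 - 3 a_3 + 5 a_2 + 2 a_1 = 0  ->  12 a_4 = 3 a_3 - 5 a_2 - 2 a_1 = 7/2  ->  a_4 = 7/24
  x^3: 20 a_5 - 4 a_4 + 7 a_3 + 2 a_2 = 0  ->  20 a_5 = 4 a_4 - 7 a_3 - 2 a_2 = -55/6  ->  a_5 = -11/24
Truncated series: y(x) = -2 - x + (1/2) x^2 + (4/3) x^3 + (7/24) x^4 - (11/24) x^5 + O(x^6).

a_0 = -2; a_1 = -1; a_2 = 1/2; a_3 = 4/3; a_4 = 7/24; a_5 = -11/24


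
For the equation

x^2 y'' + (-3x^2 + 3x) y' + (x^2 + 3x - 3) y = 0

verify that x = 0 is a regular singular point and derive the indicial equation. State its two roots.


Divide by x^2 to reach normal form y'' + P_1(x) y' + P_2(x) y = 0 with P_1(x) = -3 + 3/x and P_2(x) = 1 + 3/x - 3/x^2.
x = 0 is a singular point because the y'-coefficient -3 + 3/x has a pole at x = 0 and the y-coefficient 1 + 3/x - 3/x^2 has a pole at x = 0.
It is a regular singular point because x P_1(x) = p(x) = 3 - 3x and x^2 P_2(x) = q(x) = x^2 + 3x - 3 are polynomials, hence analytic at x = 0.
p(0) = 3,  q(0) = -3.
Indicial equation: r(r-1) + p(0) r + q(0) = 0, i.e. r^2 + (p(0) - 1) r + q(0) = 0, i.e. r^2 + 2 r - 3 = 0.
Discriminant: (2)^2 - 4(-3) = 16, so r = (-2 ± 4)/2.
Solving: r_1 = 1, r_2 = -3.

indicial: r^2 + 2 r - 3 = 0; roots r_1 = 1, r_2 = -3


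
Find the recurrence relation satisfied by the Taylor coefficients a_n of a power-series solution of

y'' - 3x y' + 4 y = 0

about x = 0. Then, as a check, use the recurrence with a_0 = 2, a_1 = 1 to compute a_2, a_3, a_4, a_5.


Substitute y = sum_n a_n x^n.
y''(x) has coefficient (n+2)(n+1) a_{n+2} at x^n;
-3 x y'(x) has coefficient -3 n a_n at x^n (shift);
4 y(x) has coefficient 4 a_n at x^n.
Matching x^n: (n+2)(n+1) a_{n+2} + (-3n + 4) a_n = 0.
Thus a_{n+2} = (3n - 4) / ((n+1)(n+2)) * a_n.

Check with a_0 = 2, a_1 = 1 (apply the recurrence for n = 0, 1, 2, 3): a_0 = 2, a_1 = 1, a_2 = -4, a_3 = -1/6, a_4 = -2/3, a_5 = -1/24.

a_(n+2) = (3n - 4) / ((n+1)(n+2)) * a_n; check: a_0 = 2, a_1 = 1, a_2 = -4, a_3 = -1/6, a_4 = -2/3, a_5 = -1/24


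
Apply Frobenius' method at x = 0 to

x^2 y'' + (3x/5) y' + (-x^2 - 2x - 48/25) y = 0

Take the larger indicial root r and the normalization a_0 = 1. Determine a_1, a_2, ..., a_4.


Write in Frobenius form y'' + (p(x)/x) y' + (q(x)/x^2) y = 0:
  p(x) = 3/5,  q(x) = -x^2 - 2x - 48/25.
Indicial equation: r(r-1) + (3/5) r + (-48/25) = 0 -> roots r_1 = 8/5, r_2 = -6/5.
Take r = r_1 = 8/5. Let y(x) = x^r sum_{n>=0} a_n x^n with a_0 = 1.
Substitute y = x^r sum a_n x^n and match x^{r+n}. The recurrence is
  D(n) a_n - 2 a_{n-1} - 1 a_{n-2} = 0,  where D(n) = (r+n)(r+n-1) + (3/5)(r+n) + (-48/25).
  a_n = [2 a_{n-1} + 1 a_{n-2}] / D(n).
Since the indicial polynomial factors as (r - r_1)(r - r_2), D(n) = (r_1 + n - r_1)(r_1 + n - r_2) = n(n + 14/5).
Evaluating step by step (a_0 = 1):
  n = 1: D(1) = 1(1 + 14/5) = 19/5; numerator = 2(1) = 2; a_1 = (2)/(19/5) = 10/19
  n = 2: D(2) = 2(2 + 14/5) = 48/5; numerator = 2(10/19) + 1(1) = 39/19; a_2 = (39/19)/(48/5) = 65/304
  n = 3: D(3) = 3(3 + 14/5) = 87/5; numerator = 2(65/304) + 1(10/19) = 145/152; a_3 = (145/152)/(87/5) = 25/456
  n = 4: D(4) = 4(4 + 14/5) = 136/5; numerator = 2(25/456) + 1(65/304) = 295/912; a_4 = (295/912)/(136/5) = 1475/124032

r = 8/5; a_0 = 1; a_1 = 10/19; a_2 = 65/304; a_3 = 25/456; a_4 = 1475/124032


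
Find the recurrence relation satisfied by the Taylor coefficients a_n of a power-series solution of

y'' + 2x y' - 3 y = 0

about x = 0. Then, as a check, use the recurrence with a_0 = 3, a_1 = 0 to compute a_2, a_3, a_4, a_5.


Substitute y = sum_n a_n x^n.
y''(x) has coefficient (n+2)(n+1) a_{n+2} at x^n;
2 x y'(x) has coefficient 2 n a_n at x^n (shift);
-3 y(x) has coefficient -3 a_n at x^n.
Matching x^n: (n+2)(n+1) a_{n+2} + (2n - 3) a_n = 0.
Thus a_{n+2} = (-2n + 3) / ((n+1)(n+2)) * a_n.

Check with a_0 = 3, a_1 = 0 (apply the recurrence for n = 0, 1, 2, 3): a_0 = 3, a_1 = 0, a_2 = 9/2, a_3 = 0, a_4 = -3/8, a_5 = 0.

a_(n+2) = (-2n + 3) / ((n+1)(n+2)) * a_n; check: a_0 = 3, a_1 = 0, a_2 = 9/2, a_3 = 0, a_4 = -3/8, a_5 = 0


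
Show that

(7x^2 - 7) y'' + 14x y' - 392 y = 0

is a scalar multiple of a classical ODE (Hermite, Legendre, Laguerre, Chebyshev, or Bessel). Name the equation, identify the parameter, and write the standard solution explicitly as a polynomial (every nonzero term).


All three coefficients share the factor -7; dividing through by -7 gives  (1 - x^2) y'' - 2x y' + 56 y = 0.
This matches the Legendre equation (1 - x^2) y'' - 2x y' + n(n+1) y = 0 (note the -2x y' term) with n(n+1) = 56, so n = 7; the polynomial solution is P_7(x).
With y = sum_k a_k x^k, matching x^k gives (k+2)(k+1) a_{k+2} = [k(k+1) - n(n+1)] a_k = (k - 7)(k + 8) a_k. The right side vanishes at k = 7, so the series with the parity of 7 terminates at degree 7.
Standard normalization (P_n(1) = 1): leading coefficient (2n)!/(2^n (n!)^2) = 87178291200/(128*25401600) = 429/16, so a_7 = 429/16. Work downward with a_k = (k+1)(k+2) a_{k+2} / ((k - 7)(k + 8)):
  a_5 = (6)(7)(429/16) / ((5 - 7)(5 + 8)) = (9009/8)/(-26) = -693/16
  a_3 = (4)(5)(-693/16) / ((3 - 7)(3 + 8)) = (-3465/4)/(-44) = 315/16
  a_1 = (2)(3)(315/16) / ((1 - 7)(1 + 8)) = (945/8)/(-54) = -35/16
Hence P_7(x) = 429 x^7/16 - 693 x^5/16 + 315 x^3/16 - 35 x/16.

P_7(x); series = 429 x^7/16 - 693 x^5/16 + 315 x^3/16 - 35 x/16


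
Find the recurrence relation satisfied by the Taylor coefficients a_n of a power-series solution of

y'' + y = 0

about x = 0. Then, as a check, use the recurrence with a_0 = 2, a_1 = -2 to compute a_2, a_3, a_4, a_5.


Substitute y = sum_n a_n x^n into y'' + (const) y = 0.
y''(x) = sum_{n>=0} (n+2)(n+1) a_{n+2} x^n.
The ODE becomes sum_n [(n+2)(n+1) a_{n+2} + 1 a_n] x^n = 0.
Setting each coefficient to zero gives the recurrence:
  (n+2)(n+1) a_{n+2} + 1 a_n = 0,
  a_{n+2} = -1 / ((n+1)(n+2)) a_n.

Check with a_0 = 2, a_1 = -2 (apply the recurrence for n = 0, 1, 2, 3): a_0 = 2, a_1 = -2, a_2 = -1, a_3 = 1/3, a_4 = 1/12, a_5 = -1/60.

a_{n+2} = -1/((n+1)(n+2)) * a_n; check: a_0 = 2, a_1 = -2, a_2 = -1, a_3 = 1/3, a_4 = 1/12, a_5 = -1/60


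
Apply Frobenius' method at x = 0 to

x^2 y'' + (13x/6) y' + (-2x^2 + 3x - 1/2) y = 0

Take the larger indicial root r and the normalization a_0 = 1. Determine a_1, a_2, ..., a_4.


Write in Frobenius form y'' + (p(x)/x) y' + (q(x)/x^2) y = 0:
  p(x) = 13/6,  q(x) = -2x^2 + 3x - 1/2.
Indicial equation: r(r-1) + (13/6) r + (-1/2) = 0 -> roots r_1 = 1/3, r_2 = -3/2.
Take r = r_1 = 1/3. Let y(x) = x^r sum_{n>=0} a_n x^n with a_0 = 1.
Substitute y = x^r sum a_n x^n and match x^{r+n}. The recurrence is
  D(n) a_n + 3 a_{n-1} - 2 a_{n-2} = 0,  where D(n) = (r+n)(r+n-1) + (13/6)(r+n) + (-1/2).
  a_n = [-3 a_{n-1} + 2 a_{n-2}] / D(n).
Since the indicial polynomial factors as (r - r_1)(r - r_2), D(n) = (r_1 + n - r_1)(r_1 + n - r_2) = n(n + 11/6).
Evaluating step by step (a_0 = 1):
  n = 1: D(1) = 1(1 + 11/6) = 17/6; numerator = -3(1) = -3; a_1 = (-3)/(17/6) = -18/17
  n = 2: D(2) = 2(2 + 11/6) = 23/3; numerator = -3(-18/17) + 2(1) = 88/17; a_2 = (88/17)/(23/3) = 264/391
  n = 3: D(3) = 3(3 + 11/6) = 29/2; numerator = -3(264/391) + 2(-18/17) = -1620/391; a_3 = (-1620/391)/(29/2) = -3240/11339
  n = 4: D(4) = 4(4 + 11/6) = 70/3; numerator = -3(-3240/11339) + 2(264/391) = 25032/11339; a_4 = (25032/11339)/(70/3) = 5364/56695

r = 1/3; a_0 = 1; a_1 = -18/17; a_2 = 264/391; a_3 = -3240/11339; a_4 = 5364/56695


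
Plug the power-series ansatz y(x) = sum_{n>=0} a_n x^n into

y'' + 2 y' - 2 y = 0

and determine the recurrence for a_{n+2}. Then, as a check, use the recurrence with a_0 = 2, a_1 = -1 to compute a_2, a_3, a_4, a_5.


Substitute y = sum_n a_n x^n.
y''(x) has coefficient (n+2)(n+1) a_{n+2} at x^n;
2 y'(x) has coefficient 2 (n+1) a_{n+1} at x^n;
-2 y(x) has coefficient -2 a_n at x^n.
Matching x^n: (n+2)(n+1) a_{n+2} + 2 (n+1) a_{n+1} - 2 a_n = 0.
Thus a_{n+2} = [-2 (n+1) a_{n+1} + 2 a_n] / ((n+1)(n+2)).

Check with a_0 = 2, a_1 = -1 (apply the recurrence for n = 0, 1, 2, 3): a_0 = 2, a_1 = -1, a_2 = 3, a_3 = -7/3, a_4 = 5/3, a_5 = -9/10.

a_(n+2) = [-2 (n+1) a_(n+1) + 2 a_n] / ((n+1)(n+2)); check: a_0 = 2, a_1 = -1, a_2 = 3, a_3 = -7/3, a_4 = 5/3, a_5 = -9/10


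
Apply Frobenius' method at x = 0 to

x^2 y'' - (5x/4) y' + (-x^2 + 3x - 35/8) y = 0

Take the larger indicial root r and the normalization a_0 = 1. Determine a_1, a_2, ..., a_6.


Write in Frobenius form y'' + (p(x)/x) y' + (q(x)/x^2) y = 0:
  p(x) = -5/4,  q(x) = -x^2 + 3x - 35/8.
Indicial equation: r(r-1) + (-5/4) r + (-35/8) = 0 -> roots r_1 = 7/2, r_2 = -5/4.
Take r = r_1 = 7/2. Let y(x) = x^r sum_{n>=0} a_n x^n with a_0 = 1.
Substitute y = x^r sum a_n x^n and match x^{r+n}. The recurrence is
  D(n) a_n + 3 a_{n-1} - 1 a_{n-2} = 0,  where D(n) = (r+n)(r+n-1) + (-5/4)(r+n) + (-35/8).
  a_n = [-3 a_{n-1} + 1 a_{n-2}] / D(n).
Since the indicial polynomial factors as (r - r_1)(r - r_2), D(n) = (r_1 + n - r_1)(r_1 + n - r_2) = n(n + 19/4).
Evaluating step by step (a_0 = 1):
  n = 1: D(1) = 1(1 + 19/4) = 23/4; numerator = -3(1) = -3; a_1 = (-3)/(23/4) = -12/23
  n = 2: D(2) = 2(2 + 19/4) = 27/2; numerator = -3(-12/23) + 1(1) = 59/23; a_2 = (59/23)/(27/2) = 118/621
  n = 3: D(3) = 3(3 + 19/4) = 93/4; numerator = -3(118/621) + 1(-12/23) = -226/207; a_3 = (-226/207)/(93/4) = -904/19251
  n = 4: D(4) = 4(4 + 19/4) = 35; numerator = -3(-904/19251) + 1(118/621) = 6370/19251; a_4 = (6370/19251)/(35) = 182/19251
  n = 5: D(5) = 5(5 + 19/4) = 195/4; numerator = -3(182/19251) + 1(-904/19251) = -1450/19251; a_5 = (-1450/19251)/(195/4) = -1160/750789
  n = 6: D(6) = 6(6 + 19/4) = 129/2; numerator = -3(-1160/750789) + 1(182/19251) = 3526/250263; a_6 = (3526/250263)/(129/2) = 164/750789

r = 7/2; a_0 = 1; a_1 = -12/23; a_2 = 118/621; a_3 = -904/19251; a_4 = 182/19251; a_5 = -1160/750789; a_6 = 164/750789


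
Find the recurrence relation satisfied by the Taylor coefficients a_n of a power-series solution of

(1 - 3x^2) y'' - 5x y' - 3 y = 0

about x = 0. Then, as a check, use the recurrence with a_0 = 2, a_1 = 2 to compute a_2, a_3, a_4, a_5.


Substitute y = sum_n a_n x^n.
(1 - 3 x^2) y'' contributes (n+2)(n+1) a_{n+2} - 3 n(n-1) a_n at x^n.
-5 x y'(x) contributes -5 n a_n at x^n.
-3 y(x) contributes -3 a_n at x^n.
Matching x^n: (n+2)(n+1) a_{n+2} + (-3 n(n-1) - 5 n - 3) a_n = 0.
Thus a_{n+2} = (3 n(n-1) + 5 n + 3) / ((n+1)(n+2)) * a_n.

Check with a_0 = 2, a_1 = 2 (apply the recurrence for n = 0, 1, 2, 3): a_0 = 2, a_1 = 2, a_2 = 3, a_3 = 8/3, a_4 = 19/4, a_5 = 24/5.

a_(n+2) = (3 n(n-1) + 5 n + 3) / ((n+1)(n+2)) * a_n; check: a_0 = 2, a_1 = 2, a_2 = 3, a_3 = 8/3, a_4 = 19/4, a_5 = 24/5


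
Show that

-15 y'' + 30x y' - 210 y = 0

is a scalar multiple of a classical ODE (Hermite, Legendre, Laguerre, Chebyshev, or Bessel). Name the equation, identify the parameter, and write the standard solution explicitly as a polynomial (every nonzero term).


All three coefficients share the factor -15; dividing through by -15 gives  y'' - 2x y' + 14 y = 0.
This matches the Hermite equation y'' - 2x y' + 2n y = 0 with 2n = 14, so n = 7; the polynomial solution is H_7(x).
With y = sum_k a_k x^k, matching x^k gives (k+2)(k+1) a_{k+2} = 2(k - n) a_k = 2(k - 7) a_k. The right side vanishes at k = 7, so the series with the parity of 7 terminates at degree 7.
Standard normalization: leading coefficient of H_n is 2^n, so a_7 = 2^7 = 128. Work downward with a_k = (k+1)(k+2) a_{k+2} / (2(k - n)):
  a_5 = (6)(7)(128) / (2(5 - 7)) = 5376/(-4) = -1344
  a_3 = (4)(5)(-1344) / (2(3 - 7)) = -26880/(-8) = 3360
  a_1 = (2)(3)(3360) / (2(1 - 7)) = 20160/(-12) = -1680
Hence H_7(x) = 128 x^7 - 1344 x^5 + 3360 x^3 - 1680 x.

H_7(x); series = 128 x^7 - 1344 x^5 + 3360 x^3 - 1680 x


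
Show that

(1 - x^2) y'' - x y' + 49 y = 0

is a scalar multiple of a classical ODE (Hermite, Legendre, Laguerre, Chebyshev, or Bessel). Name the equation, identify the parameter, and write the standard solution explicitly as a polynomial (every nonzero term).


The equation is already in a standard form:  (1 - x^2) y'' - x y' + 49 y = 0.
This matches the Chebyshev equation (1 - x^2) y'' - x y' + n^2 y = 0 (note the -x y' term, not -2x y') with n^2 = 49, so n = 7; the polynomial solution is T_7(x).
With y = sum_k a_k x^k, matching x^k gives (k+2)(k+1) a_{k+2} = (k^2 - n^2) a_k = (k - 7)(k + 7) a_k. The right side vanishes at k = 7, so the series with the parity of 7 terminates at degree 7.
Standard normalization: leading coefficient of T_n is 2^(n-1), so a_7 = 2^6 = 64. Work downward with a_k = (k+1)(k+2) a_{k+2} / ((k - 7)(k + 7)):
  a_5 = (6)(7)(64) / ((5 - 7)(5 + 7)) = 2688/(-24) = -112
  a_3 = (4)(5)(-112) / ((3 - 7)(3 + 7)) = -2240/(-40) = 56
  a_1 = (2)(3)(56) / ((1 - 7)(1 + 7)) = 336/(-48) = -7
Hence T_7(x) = 64 x^7 - 112 x^5 + 56 x^3 - 7 x.

T_7(x); series = 64 x^7 - 112 x^5 + 56 x^3 - 7 x


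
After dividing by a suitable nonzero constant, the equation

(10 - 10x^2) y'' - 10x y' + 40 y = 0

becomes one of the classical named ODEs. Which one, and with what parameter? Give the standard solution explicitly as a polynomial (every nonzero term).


All three coefficients share the factor 10; dividing through by 10 gives  (1 - x^2) y'' - x y' + 4 y = 0.
This matches the Chebyshev equation (1 - x^2) y'' - x y' + n^2 y = 0 (note the -x y' term, not -2x y') with n^2 = 4, so n = 2; the polynomial solution is T_2(x).
With y = sum_k a_k x^k, matching x^k gives (k+2)(k+1) a_{k+2} = (k^2 - n^2) a_k = (k - 2)(k + 2) a_k. The right side vanishes at k = 2, so the series with the parity of 2 terminates at degree 2.
Standard normalization: leading coefficient of T_n is 2^(n-1), so a_2 = 2^1 = 2. Work downward with a_k = (k+1)(k+2) a_{k+2} / ((k - 2)(k + 2)):
  a_0 = (1)(2)(2) / ((0 - 2)(0 + 2)) = 4/(-4) = -1
Hence T_2(x) = 2 x^2 - 1.

T_2(x); series = 2 x^2 - 1


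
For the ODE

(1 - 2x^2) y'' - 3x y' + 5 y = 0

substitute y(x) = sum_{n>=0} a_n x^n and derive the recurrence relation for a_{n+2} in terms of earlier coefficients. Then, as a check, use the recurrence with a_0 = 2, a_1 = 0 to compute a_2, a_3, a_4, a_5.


Substitute y = sum_n a_n x^n.
(1 - 2 x^2) y'' contributes (n+2)(n+1) a_{n+2} - 2 n(n-1) a_n at x^n.
-3 x y'(x) contributes -3 n a_n at x^n.
5 y(x) contributes 5 a_n at x^n.
Matching x^n: (n+2)(n+1) a_{n+2} + (-2 n(n-1) - 3 n + 5) a_n = 0.
Thus a_{n+2} = (2 n(n-1) + 3 n - 5) / ((n+1)(n+2)) * a_n.

Check with a_0 = 2, a_1 = 0 (apply the recurrence for n = 0, 1, 2, 3): a_0 = 2, a_1 = 0, a_2 = -5, a_3 = 0, a_4 = -25/12, a_5 = 0.

a_(n+2) = (2 n(n-1) + 3 n - 5) / ((n+1)(n+2)) * a_n; check: a_0 = 2, a_1 = 0, a_2 = -5, a_3 = 0, a_4 = -25/12, a_5 = 0


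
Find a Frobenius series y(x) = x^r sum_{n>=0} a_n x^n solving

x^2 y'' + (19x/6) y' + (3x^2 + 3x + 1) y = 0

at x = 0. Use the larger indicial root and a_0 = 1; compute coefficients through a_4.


Write in Frobenius form y'' + (p(x)/x) y' + (q(x)/x^2) y = 0:
  p(x) = 19/6,  q(x) = 3x^2 + 3x + 1.
Indicial equation: r(r-1) + (19/6) r + (1) = 0 -> roots r_1 = -2/3, r_2 = -3/2.
Take r = r_1 = -2/3. Let y(x) = x^r sum_{n>=0} a_n x^n with a_0 = 1.
Substitute y = x^r sum a_n x^n and match x^{r+n}. The recurrence is
  D(n) a_n + 3 a_{n-1} + 3 a_{n-2} = 0,  where D(n) = (r+n)(r+n-1) + (19/6)(r+n) + (1).
  a_n = [-3 a_{n-1} - 3 a_{n-2}] / D(n).
Since the indicial polynomial factors as (r - r_1)(r - r_2), D(n) = (r_1 + n - r_1)(r_1 + n - r_2) = n(n + 5/6).
Evaluating step by step (a_0 = 1):
  n = 1: D(1) = 1(1 + 5/6) = 11/6; numerator = -3(1) = -3; a_1 = (-3)/(11/6) = -18/11
  n = 2: D(2) = 2(2 + 5/6) = 17/3; numerator = -3(-18/11) - 3(1) = 21/11; a_2 = (21/11)/(17/3) = 63/187
  n = 3: D(3) = 3(3 + 5/6) = 23/2; numerator = -3(63/187) - 3(-18/11) = 729/187; a_3 = (729/187)/(23/2) = 1458/4301
  n = 4: D(4) = 4(4 + 5/6) = 58/3; numerator = -3(1458/4301) - 3(63/187) = -513/253; a_4 = (-513/253)/(58/3) = -1539/14674

r = -2/3; a_0 = 1; a_1 = -18/11; a_2 = 63/187; a_3 = 1458/4301; a_4 = -1539/14674


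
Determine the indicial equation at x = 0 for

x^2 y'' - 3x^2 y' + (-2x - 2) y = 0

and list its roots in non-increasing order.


Divide by x^2 to reach normal form y'' + P_1(x) y' + P_2(x) y = 0 with P_1(x) = -3 and P_2(x) = -2/x - 2/x^2.
x = 0 is a singular point because the y-coefficient -2/x - 2/x^2 has a pole at x = 0.
It is a regular singular point because x P_1(x) = p(x) = -3x and x^2 P_2(x) = q(x) = -2x - 2 are polynomials, hence analytic at x = 0.
p(0) = 0,  q(0) = -2.
Indicial equation: r(r-1) + p(0) r + q(0) = 0, i.e. r^2 + (p(0) - 1) r + q(0) = 0, i.e. r^2 - 1 r - 2 = 0.
Discriminant: (-1)^2 - 4(-2) = 9, so r = (1 ± 3)/2.
Solving: r_1 = 2, r_2 = -1.

indicial: r^2 - 1 r - 2 = 0; roots r_1 = 2, r_2 = -1


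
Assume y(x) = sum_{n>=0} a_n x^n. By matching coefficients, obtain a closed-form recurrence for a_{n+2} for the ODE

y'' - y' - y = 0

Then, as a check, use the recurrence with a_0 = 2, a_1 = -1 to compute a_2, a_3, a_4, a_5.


Substitute y = sum_n a_n x^n.
y''(x) has coefficient (n+2)(n+1) a_{n+2} at x^n;
-y'(x) has coefficient -(n+1) a_{n+1} at x^n;
-y(x) has coefficient -1 a_n at x^n.
Matching x^n: (n+2)(n+1) a_{n+2} - (n+1) a_{n+1} - 1 a_n = 0.
Thus a_{n+2} = [(n+1) a_{n+1} + 1 a_n] / ((n+1)(n+2)).

Check with a_0 = 2, a_1 = -1 (apply the recurrence for n = 0, 1, 2, 3): a_0 = 2, a_1 = -1, a_2 = 1/2, a_3 = 0, a_4 = 1/24, a_5 = 1/120.

a_(n+2) = [(n+1) a_(n+1) + 1 a_n] / ((n+1)(n+2)); check: a_0 = 2, a_1 = -1, a_2 = 1/2, a_3 = 0, a_4 = 1/24, a_5 = 1/120


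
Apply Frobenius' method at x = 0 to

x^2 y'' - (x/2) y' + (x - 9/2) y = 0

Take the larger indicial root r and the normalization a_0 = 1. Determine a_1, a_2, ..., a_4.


Write in Frobenius form y'' + (p(x)/x) y' + (q(x)/x^2) y = 0:
  p(x) = -1/2,  q(x) = x - 9/2.
Indicial equation: r(r-1) + (-1/2) r + (-9/2) = 0 -> roots r_1 = 3, r_2 = -3/2.
Take r = r_1 = 3. Let y(x) = x^r sum_{n>=0} a_n x^n with a_0 = 1.
Substitute y = x^r sum a_n x^n and match x^{r+n}. The recurrence is
  D(n) a_n + 1 a_{n-1} = 0,  where D(n) = (r+n)(r+n-1) + (-1/2)(r+n) + (-9/2).
  a_n = -1 / D(n) * a_{n-1}.
Since the indicial polynomial factors as (r - r_1)(r - r_2), D(n) = (r_1 + n - r_1)(r_1 + n - r_2) = n(n + 9/2).
Evaluating step by step (a_0 = 1):
  n = 1: D(1) = 1(1 + 9/2) = 11/2; numerator = -1(1) = -1; a_1 = (-1)/(11/2) = -2/11
  n = 2: D(2) = 2(2 + 9/2) = 13; numerator = -1(-2/11) = 2/11; a_2 = (2/11)/(13) = 2/143
  n = 3: D(3) = 3(3 + 9/2) = 45/2; numerator = -1(2/143) = -2/143; a_3 = (-2/143)/(45/2) = -4/6435
  n = 4: D(4) = 4(4 + 9/2) = 34; numerator = -1(-4/6435) = 4/6435; a_4 = (4/6435)/(34) = 2/109395

r = 3; a_0 = 1; a_1 = -2/11; a_2 = 2/143; a_3 = -4/6435; a_4 = 2/109395


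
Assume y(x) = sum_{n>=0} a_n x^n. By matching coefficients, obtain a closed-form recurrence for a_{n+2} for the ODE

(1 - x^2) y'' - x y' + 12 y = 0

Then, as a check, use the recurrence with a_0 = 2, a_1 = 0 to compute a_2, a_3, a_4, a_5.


Substitute y = sum_n a_n x^n.
(1 - 1 x^2) y'' contributes (n+2)(n+1) a_{n+2} - n(n-1) a_n at x^n.
-x y'(x) contributes -n a_n at x^n.
12 y(x) contributes 12 a_n at x^n.
Matching x^n: (n+2)(n+1) a_{n+2} + (-n(n-1) - n + 12) a_n = 0.
Thus a_{n+2} = (n(n-1) + n - 12) / ((n+1)(n+2)) * a_n.

Check with a_0 = 2, a_1 = 0 (apply the recurrence for n = 0, 1, 2, 3): a_0 = 2, a_1 = 0, a_2 = -12, a_3 = 0, a_4 = 8, a_5 = 0.

a_(n+2) = (n(n-1) + n - 12) / ((n+1)(n+2)) * a_n; check: a_0 = 2, a_1 = 0, a_2 = -12, a_3 = 0, a_4 = 8, a_5 = 0


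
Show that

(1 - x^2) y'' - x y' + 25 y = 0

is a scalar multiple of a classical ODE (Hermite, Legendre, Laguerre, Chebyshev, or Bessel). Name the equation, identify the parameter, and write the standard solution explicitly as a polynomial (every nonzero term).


The equation is already in a standard form:  (1 - x^2) y'' - x y' + 25 y = 0.
This matches the Chebyshev equation (1 - x^2) y'' - x y' + n^2 y = 0 (note the -x y' term, not -2x y') with n^2 = 25, so n = 5; the polynomial solution is T_5(x).
With y = sum_k a_k x^k, matching x^k gives (k+2)(k+1) a_{k+2} = (k^2 - n^2) a_k = (k - 5)(k + 5) a_k. The right side vanishes at k = 5, so the series with the parity of 5 terminates at degree 5.
Standard normalization: leading coefficient of T_n is 2^(n-1), so a_5 = 2^4 = 16. Work downward with a_k = (k+1)(k+2) a_{k+2} / ((k - 5)(k + 5)):
  a_3 = (4)(5)(16) / ((3 - 5)(3 + 5)) = 320/(-16) = -20
  a_1 = (2)(3)(-20) / ((1 - 5)(1 + 5)) = -120/(-24) = 5
Hence T_5(x) = 16 x^5 - 20 x^3 + 5 x.

T_5(x); series = 16 x^5 - 20 x^3 + 5 x


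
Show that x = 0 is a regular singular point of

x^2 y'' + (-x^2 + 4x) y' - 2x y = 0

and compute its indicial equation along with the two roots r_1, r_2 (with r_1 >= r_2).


Divide by x^2 to reach normal form y'' + P_1(x) y' + P_2(x) y = 0 with P_1(x) = -1 + 4/x and P_2(x) = -2/x.
x = 0 is a singular point because the y'-coefficient -1 + 4/x has a pole at x = 0 and the y-coefficient -2/x has a pole at x = 0.
It is a regular singular point because x P_1(x) = p(x) = 4 - x and x^2 P_2(x) = q(x) = -2x are polynomials, hence analytic at x = 0.
p(0) = 4,  q(0) = 0.
Indicial equation: r(r-1) + p(0) r + q(0) = 0, i.e. r^2 + (p(0) - 1) r + q(0) = 0, i.e. r^2 + 3 r = 0.
Discriminant: (3)^2 - 4(0) = 9, so r = (-3 ± 3)/2.
Solving: r_1 = 0, r_2 = -3.

indicial: r^2 + 3 r = 0; roots r_1 = 0, r_2 = -3


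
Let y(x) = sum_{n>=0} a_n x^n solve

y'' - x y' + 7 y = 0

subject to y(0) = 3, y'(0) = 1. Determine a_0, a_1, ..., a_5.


Ansatz: y(x) = sum_{n>=0} a_n x^n, so y'(x) = sum_{n>=1} n a_n x^(n-1) and y''(x) = sum_{n>=2} n(n-1) a_n x^(n-2).
Substitute into P(x) y'' + Q(x) y' + R(x) y = 0 with P(x) = 1, Q(x) = -x, R(x) = 7, and match powers of x.
Initial conditions: a_0 = 3, a_1 = 1.
Setting the coefficient of each power of x to zero and solving order by order (substituting the coefficients already found):
  x^0: 2 a_2 + 7 a_0 = 0  ->  2 a_2 = -7 a_0 = -21  ->  a_2 = -21/2
  x^1: 6 a_3 + 6 a_1 = 0  ->  6 a_3 = -6 a_1 = -6  ->  a_3 = -1
  x^2: 12 a_4 + 5 a_2 = 0  ->  12 a_4 = -5 a_2 = 105/2  ->  a_4 = 35/8
  x^3: 20 a_5 + 4 a_3 = 0  ->  20 a_5 = -4 a_3 = 4  ->  a_5 = 1/5
Truncated series: y(x) = 3 + x - (21/2) x^2 - x^3 + (35/8) x^4 + (1/5) x^5 + O(x^6).

a_0 = 3; a_1 = 1; a_2 = -21/2; a_3 = -1; a_4 = 35/8; a_5 = 1/5


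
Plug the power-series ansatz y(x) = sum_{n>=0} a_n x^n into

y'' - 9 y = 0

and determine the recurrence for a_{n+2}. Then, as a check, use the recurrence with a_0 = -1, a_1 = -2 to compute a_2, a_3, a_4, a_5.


Substitute y = sum_n a_n x^n into y'' + (const) y = 0.
y''(x) = sum_{n>=0} (n+2)(n+1) a_{n+2} x^n.
The ODE becomes sum_n [(n+2)(n+1) a_{n+2} - 9 a_n] x^n = 0.
Setting each coefficient to zero gives the recurrence:
  (n+2)(n+1) a_{n+2} - 9 a_n = 0,
  a_{n+2} = 9 / ((n+1)(n+2)) a_n.

Check with a_0 = -1, a_1 = -2 (apply the recurrence for n = 0, 1, 2, 3): a_0 = -1, a_1 = -2, a_2 = -9/2, a_3 = -3, a_4 = -27/8, a_5 = -27/20.

a_{n+2} = 9/((n+1)(n+2)) * a_n; check: a_0 = -1, a_1 = -2, a_2 = -9/2, a_3 = -3, a_4 = -27/8, a_5 = -27/20


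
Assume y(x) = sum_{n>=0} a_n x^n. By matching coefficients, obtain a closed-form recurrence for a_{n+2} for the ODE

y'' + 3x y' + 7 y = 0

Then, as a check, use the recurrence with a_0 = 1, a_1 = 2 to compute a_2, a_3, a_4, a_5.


Substitute y = sum_n a_n x^n.
y''(x) has coefficient (n+2)(n+1) a_{n+2} at x^n;
3 x y'(x) has coefficient 3 n a_n at x^n (shift);
7 y(x) has coefficient 7 a_n at x^n.
Matching x^n: (n+2)(n+1) a_{n+2} + (3n + 7) a_n = 0.
Thus a_{n+2} = (-3n - 7) / ((n+1)(n+2)) * a_n.

Check with a_0 = 1, a_1 = 2 (apply the recurrence for n = 0, 1, 2, 3): a_0 = 1, a_1 = 2, a_2 = -7/2, a_3 = -10/3, a_4 = 91/24, a_5 = 8/3.

a_(n+2) = (-3n - 7) / ((n+1)(n+2)) * a_n; check: a_0 = 1, a_1 = 2, a_2 = -7/2, a_3 = -10/3, a_4 = 91/24, a_5 = 8/3


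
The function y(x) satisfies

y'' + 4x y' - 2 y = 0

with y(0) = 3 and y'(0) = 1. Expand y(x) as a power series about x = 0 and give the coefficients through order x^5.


Ansatz: y(x) = sum_{n>=0} a_n x^n, so y'(x) = sum_{n>=1} n a_n x^(n-1) and y''(x) = sum_{n>=2} n(n-1) a_n x^(n-2).
Substitute into P(x) y'' + Q(x) y' + R(x) y = 0 with P(x) = 1, Q(x) = 4x, R(x) = -2, and match powers of x.
Initial conditions: a_0 = 3, a_1 = 1.
Setting the coefficient of each power of x to zero and solving order by order (substituting the coefficients already found):
  x^0: 2 a_2 - 2 a_0 = 0  ->  2 a_2 = 2 a_0 = 6  ->  a_2 = 3
  x^1: 6 a_3 + 2 a_1 = 0  ->  6 a_3 = -2 a_1 = -2  ->  a_3 = -1/3
  x^2: 12 a_4 + 6 a_2 = 0  ->  12 a_4 = -6 a_2 = -18  ->  a_4 = -3/2
  x^3: 20 a_5 + 10 a_3 = 0  ->  20 a_5 = -10 a_3 = 10/3  ->  a_5 = 1/6
Truncated series: y(x) = 3 + x + 3 x^2 - (1/3) x^3 - (3/2) x^4 + (1/6) x^5 + O(x^6).

a_0 = 3; a_1 = 1; a_2 = 3; a_3 = -1/3; a_4 = -3/2; a_5 = 1/6
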